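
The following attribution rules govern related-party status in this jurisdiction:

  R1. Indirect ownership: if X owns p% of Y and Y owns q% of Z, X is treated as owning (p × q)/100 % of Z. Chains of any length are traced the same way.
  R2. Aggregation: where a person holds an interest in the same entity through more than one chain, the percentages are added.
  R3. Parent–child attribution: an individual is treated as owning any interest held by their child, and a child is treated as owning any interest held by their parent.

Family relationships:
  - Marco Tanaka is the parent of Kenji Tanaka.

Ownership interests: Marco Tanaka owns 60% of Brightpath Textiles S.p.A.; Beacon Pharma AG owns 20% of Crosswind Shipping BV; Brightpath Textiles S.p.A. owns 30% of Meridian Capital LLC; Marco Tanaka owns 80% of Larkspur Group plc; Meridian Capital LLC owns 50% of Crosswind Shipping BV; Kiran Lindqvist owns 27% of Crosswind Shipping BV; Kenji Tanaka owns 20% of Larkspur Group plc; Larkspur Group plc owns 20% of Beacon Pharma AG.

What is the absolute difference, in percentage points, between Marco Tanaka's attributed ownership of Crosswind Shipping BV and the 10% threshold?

3

By parent–child attribution (R3), Marco Tanaka is treated as also owning Kenji Tanaka's interest in Larkspur Group plc, giving 80% + 20% = 100%.
Chain via Brightpath Textiles S.p.A. → Meridian Capital LLC (R1): 60% × 30% × 50% = 9% of Crosswind Shipping BV.
Chain via Larkspur Group plc → Beacon Pharma AG (R1): 100% × 20% × 20% = 4% of Crosswind Shipping BV.
Aggregating (R2): 9% + 4% = 13%.
13% exceeds the 10% threshold by 3 percentage points.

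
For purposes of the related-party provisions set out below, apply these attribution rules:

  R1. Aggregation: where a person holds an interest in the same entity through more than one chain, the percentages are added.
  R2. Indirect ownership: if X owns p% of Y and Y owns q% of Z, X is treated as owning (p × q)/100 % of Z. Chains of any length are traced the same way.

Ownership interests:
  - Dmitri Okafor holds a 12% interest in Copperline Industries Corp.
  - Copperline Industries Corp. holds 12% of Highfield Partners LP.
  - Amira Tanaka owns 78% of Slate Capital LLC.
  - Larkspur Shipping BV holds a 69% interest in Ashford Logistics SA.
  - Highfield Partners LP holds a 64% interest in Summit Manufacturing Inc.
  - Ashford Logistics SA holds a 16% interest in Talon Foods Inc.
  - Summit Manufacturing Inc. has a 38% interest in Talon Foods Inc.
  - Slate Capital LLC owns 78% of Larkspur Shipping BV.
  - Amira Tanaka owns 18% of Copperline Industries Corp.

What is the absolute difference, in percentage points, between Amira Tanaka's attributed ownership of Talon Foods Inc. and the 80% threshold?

72.757952

Chain via Slate Capital LLC → Larkspur Shipping BV → Ashford Logistics SA (R2): 78% × 78% × 69% × 16% = 6.716736% of Talon Foods Inc.
Chain via Copperline Industries Corp. → Highfield Partners LP → Summit Manufacturing Inc. (R2): 18% × 12% × 64% × 38% = 0.525312% of Talon Foods Inc.
Aggregating (R1): 6.716736% + 0.525312% = 7.242048%.
7.242048% falls short of the 80% threshold by 72.757952 percentage points.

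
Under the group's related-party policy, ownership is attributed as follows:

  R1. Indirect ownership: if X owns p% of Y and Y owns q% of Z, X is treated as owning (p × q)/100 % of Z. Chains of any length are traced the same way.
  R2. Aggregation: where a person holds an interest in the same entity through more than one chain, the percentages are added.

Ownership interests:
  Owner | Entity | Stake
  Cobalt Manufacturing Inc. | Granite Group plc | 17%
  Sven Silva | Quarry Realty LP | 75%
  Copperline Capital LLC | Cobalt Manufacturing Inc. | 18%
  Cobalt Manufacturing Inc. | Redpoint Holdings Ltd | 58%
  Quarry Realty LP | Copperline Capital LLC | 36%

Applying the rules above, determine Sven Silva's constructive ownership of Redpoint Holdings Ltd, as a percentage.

2.8188%

Chain via Quarry Realty LP → Copperline Capital LLC → Cobalt Manufacturing Inc. (R1): 75% × 36% × 18% × 58% = 2.8188% of Redpoint Holdings Ltd.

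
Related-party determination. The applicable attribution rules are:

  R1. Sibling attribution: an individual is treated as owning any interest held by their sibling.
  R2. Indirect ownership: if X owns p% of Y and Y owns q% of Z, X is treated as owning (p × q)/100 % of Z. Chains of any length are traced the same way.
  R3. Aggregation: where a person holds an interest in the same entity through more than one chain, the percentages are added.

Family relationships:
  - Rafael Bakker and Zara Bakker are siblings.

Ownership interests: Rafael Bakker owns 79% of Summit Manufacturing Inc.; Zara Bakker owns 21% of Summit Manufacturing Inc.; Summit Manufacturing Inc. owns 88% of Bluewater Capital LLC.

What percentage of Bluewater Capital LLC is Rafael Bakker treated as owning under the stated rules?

88%

By sibling attribution (R1), Rafael Bakker is treated as also owning Zara Bakker's interest in Summit Manufacturing Inc, giving 79% + 21% = 100%.
Chain via Summit Manufacturing Inc. (R2): 100% × 88% = 88% of Bluewater Capital LLC.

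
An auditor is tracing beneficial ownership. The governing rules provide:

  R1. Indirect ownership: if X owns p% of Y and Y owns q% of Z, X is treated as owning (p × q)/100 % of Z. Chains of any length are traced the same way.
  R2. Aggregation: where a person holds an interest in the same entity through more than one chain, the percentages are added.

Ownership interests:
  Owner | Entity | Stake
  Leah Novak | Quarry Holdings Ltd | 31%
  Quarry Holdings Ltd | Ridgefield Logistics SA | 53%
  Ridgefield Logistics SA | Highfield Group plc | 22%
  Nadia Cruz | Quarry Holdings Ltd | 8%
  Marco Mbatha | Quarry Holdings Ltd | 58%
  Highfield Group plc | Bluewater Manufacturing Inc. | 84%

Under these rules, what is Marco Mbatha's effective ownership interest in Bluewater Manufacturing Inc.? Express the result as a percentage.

Chain via Quarry Holdings Ltd → Ridgefield Logistics SA → Highfield Group plc (R1): 58% × 53% × 22% × 84% = 5.680752% of Bluewater Manufacturing Inc.

5.680752%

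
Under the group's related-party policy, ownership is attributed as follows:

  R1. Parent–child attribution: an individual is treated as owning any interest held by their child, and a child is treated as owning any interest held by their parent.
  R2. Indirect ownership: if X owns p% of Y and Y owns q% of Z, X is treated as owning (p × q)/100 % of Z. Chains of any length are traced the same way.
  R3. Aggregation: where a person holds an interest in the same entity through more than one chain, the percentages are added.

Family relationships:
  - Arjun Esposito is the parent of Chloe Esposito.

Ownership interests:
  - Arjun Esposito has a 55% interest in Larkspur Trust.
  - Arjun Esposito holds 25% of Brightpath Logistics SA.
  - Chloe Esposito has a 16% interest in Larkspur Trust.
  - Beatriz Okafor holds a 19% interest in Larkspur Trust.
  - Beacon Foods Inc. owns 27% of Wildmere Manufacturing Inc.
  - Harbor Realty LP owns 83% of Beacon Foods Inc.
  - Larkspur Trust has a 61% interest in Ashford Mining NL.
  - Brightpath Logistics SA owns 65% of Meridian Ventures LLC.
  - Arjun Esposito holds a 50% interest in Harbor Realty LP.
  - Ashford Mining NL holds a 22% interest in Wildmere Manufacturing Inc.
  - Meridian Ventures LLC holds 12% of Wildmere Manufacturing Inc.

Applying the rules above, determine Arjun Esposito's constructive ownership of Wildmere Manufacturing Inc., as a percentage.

22.6832%

By parent–child attribution (R1), Arjun Esposito is treated as also owning Chloe Esposito's interest in Larkspur Trust, giving 55% + 16% = 71%.
Chain via Brightpath Logistics SA → Meridian Ventures LLC (R2): 25% × 65% × 12% = 1.95% of Wildmere Manufacturing Inc.
Chain via Larkspur Trust → Ashford Mining NL (R2): 71% × 61% × 22% = 9.5282% of Wildmere Manufacturing Inc.
Chain via Harbor Realty LP → Beacon Foods Inc. (R2): 50% × 83% × 27% = 11.205% of Wildmere Manufacturing Inc.
Aggregating (R3): 1.95% + 9.5282% + 11.205% = 22.6832%.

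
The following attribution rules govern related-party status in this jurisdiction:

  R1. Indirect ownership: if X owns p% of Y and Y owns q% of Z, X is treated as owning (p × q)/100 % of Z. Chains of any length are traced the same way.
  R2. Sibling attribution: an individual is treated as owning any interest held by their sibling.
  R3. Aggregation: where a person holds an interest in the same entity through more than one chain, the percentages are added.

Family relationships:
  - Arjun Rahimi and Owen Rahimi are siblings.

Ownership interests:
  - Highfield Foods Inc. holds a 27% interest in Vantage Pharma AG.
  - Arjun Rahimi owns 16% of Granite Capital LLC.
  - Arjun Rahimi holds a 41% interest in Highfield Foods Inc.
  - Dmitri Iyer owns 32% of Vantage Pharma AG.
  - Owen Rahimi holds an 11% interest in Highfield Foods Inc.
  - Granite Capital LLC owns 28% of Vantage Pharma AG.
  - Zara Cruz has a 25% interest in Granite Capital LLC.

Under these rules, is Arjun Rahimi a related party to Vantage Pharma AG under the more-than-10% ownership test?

Yes

By sibling attribution (R2), Arjun Rahimi is treated as also owning Owen Rahimi's interest in Highfield Foods Inc, giving 41% + 11% = 52%.
Chain via Granite Capital LLC (R1): 16% × 28% = 4.48% of Vantage Pharma AG.
Chain via Highfield Foods Inc. (R1): 52% × 27% = 14.04% of Vantage Pharma AG.
Aggregating (R3): 4.48% + 14.04% = 18.52%.
18.52% exceeds the 10% threshold, so Arjun is a related party to Vantage Pharma AG.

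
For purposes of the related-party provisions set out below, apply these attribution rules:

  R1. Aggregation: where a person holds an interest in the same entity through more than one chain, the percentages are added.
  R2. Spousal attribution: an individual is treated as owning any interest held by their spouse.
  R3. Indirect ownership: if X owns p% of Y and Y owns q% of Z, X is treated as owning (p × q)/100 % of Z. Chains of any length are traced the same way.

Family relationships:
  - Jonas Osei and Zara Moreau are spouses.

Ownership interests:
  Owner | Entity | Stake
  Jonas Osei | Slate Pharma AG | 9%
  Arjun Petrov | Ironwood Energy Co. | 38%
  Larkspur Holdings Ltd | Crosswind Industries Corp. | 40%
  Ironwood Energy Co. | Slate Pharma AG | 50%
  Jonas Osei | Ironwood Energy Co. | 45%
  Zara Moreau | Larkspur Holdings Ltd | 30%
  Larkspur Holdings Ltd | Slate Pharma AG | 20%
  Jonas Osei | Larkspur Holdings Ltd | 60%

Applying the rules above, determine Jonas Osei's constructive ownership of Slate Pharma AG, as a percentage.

49.5%

By spousal attribution (R2), Jonas Osei is treated as also owning Zara Moreau's interest in Larkspur Holdings Ltd, giving 60% + 30% = 90%.
Chain via Ironwood Energy Co. (R3): 45% × 50% = 22.5% of Slate Pharma AG.
Chain via Larkspur Holdings Ltd (R3): 90% × 20% = 18% of Slate Pharma AG.
Direct interest in Slate Pharma AG: 9%.
Aggregating (R1): 22.5% + 18% + 9% = 49.5%.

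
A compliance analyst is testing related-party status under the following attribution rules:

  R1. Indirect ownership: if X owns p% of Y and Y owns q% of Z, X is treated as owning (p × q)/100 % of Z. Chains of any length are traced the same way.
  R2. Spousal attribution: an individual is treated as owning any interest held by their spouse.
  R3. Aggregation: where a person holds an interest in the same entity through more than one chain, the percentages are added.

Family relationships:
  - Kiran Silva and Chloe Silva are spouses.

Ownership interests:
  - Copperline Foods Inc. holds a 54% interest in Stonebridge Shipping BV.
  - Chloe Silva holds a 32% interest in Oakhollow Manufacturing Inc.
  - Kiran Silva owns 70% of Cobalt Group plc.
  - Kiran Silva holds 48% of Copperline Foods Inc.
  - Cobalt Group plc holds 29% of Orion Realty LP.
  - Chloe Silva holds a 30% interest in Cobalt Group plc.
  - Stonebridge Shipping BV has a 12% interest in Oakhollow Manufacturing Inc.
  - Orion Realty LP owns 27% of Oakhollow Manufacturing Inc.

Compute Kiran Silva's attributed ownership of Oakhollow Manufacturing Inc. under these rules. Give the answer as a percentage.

42.9404%

By spousal attribution (R2), Kiran Silva is treated as also owning Chloe Silva's interest in Cobalt Group plc, giving 70% + 30% = 100%.
By spousal attribution (R2), Kiran Silva is treated as owning Chloe Silva's 32% interest in Oakhollow Manufacturing Inc.
Chain via Cobalt Group plc → Orion Realty LP (R1): 100% × 29% × 27% = 7.83% of Oakhollow Manufacturing Inc.
Chain via Copperline Foods Inc. → Stonebridge Shipping BV (R1): 48% × 54% × 12% = 3.1104% of Oakhollow Manufacturing Inc.
Direct interest in Oakhollow Manufacturing Inc: 32%.
Aggregating (R3): 7.83% + 3.1104% + 32% = 42.9404%.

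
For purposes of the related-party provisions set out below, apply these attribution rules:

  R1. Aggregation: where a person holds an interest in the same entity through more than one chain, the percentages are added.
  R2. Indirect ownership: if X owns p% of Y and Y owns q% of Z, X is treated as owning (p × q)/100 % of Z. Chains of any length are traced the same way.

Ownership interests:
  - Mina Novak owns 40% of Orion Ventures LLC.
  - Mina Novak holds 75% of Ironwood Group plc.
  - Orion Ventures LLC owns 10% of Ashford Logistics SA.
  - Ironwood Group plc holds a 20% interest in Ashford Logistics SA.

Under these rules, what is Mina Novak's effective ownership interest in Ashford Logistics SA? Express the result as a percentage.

Chain via Ironwood Group plc (R2): 75% × 20% = 15% of Ashford Logistics SA.
Chain via Orion Ventures LLC (R2): 40% × 10% = 4% of Ashford Logistics SA.
Aggregating (R1): 15% + 4% = 19%.

19%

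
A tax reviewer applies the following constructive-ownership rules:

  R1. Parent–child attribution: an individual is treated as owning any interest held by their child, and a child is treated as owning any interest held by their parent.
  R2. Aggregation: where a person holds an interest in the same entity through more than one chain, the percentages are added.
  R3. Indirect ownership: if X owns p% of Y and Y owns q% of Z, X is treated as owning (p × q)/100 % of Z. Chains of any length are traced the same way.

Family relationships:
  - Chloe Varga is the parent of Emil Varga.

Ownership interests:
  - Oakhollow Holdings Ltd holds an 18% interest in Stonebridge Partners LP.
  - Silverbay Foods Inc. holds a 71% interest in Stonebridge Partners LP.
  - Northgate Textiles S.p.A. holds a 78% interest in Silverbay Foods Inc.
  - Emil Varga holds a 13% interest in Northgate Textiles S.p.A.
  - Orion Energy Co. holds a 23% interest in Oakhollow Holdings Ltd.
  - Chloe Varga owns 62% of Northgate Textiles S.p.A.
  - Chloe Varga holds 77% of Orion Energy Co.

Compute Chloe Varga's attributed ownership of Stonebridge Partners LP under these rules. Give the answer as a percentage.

By parent–child attribution (R1), Chloe Varga is treated as also owning Emil Varga's interest in Northgate Textiles S.p.A, giving 62% + 13% = 75%.
Chain via Northgate Textiles S.p.A. → Silverbay Foods Inc. (R3): 75% × 78% × 71% = 41.535% of Stonebridge Partners LP.
Chain via Orion Energy Co. → Oakhollow Holdings Ltd (R3): 77% × 23% × 18% = 3.1878% of Stonebridge Partners LP.
Aggregating (R2): 41.535% + 3.1878% = 44.7228%.

44.7228%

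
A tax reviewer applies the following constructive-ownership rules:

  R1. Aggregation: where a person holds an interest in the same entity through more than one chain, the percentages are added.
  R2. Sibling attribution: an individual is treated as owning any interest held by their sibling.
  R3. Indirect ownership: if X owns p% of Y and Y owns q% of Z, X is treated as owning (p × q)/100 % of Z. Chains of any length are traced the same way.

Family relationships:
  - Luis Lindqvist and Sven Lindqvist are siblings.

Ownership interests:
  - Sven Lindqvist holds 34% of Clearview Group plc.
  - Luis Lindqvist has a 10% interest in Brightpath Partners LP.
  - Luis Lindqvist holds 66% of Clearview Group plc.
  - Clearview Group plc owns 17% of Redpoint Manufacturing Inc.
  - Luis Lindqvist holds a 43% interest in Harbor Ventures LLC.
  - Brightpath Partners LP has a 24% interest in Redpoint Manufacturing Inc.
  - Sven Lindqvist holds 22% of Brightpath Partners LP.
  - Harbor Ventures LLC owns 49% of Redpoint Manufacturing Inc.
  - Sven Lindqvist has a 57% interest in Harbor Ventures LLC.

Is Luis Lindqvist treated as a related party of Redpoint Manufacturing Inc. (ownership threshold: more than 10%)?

Yes

By sibling attribution (R2), Luis Lindqvist is treated as also owning Sven Lindqvist's interest in Brightpath Partners LP, giving 10% + 22% = 32%.
By sibling attribution (R2), Luis Lindqvist is treated as also owning Sven Lindqvist's interest in Clearview Group plc, giving 66% + 34% = 100%.
By sibling attribution (R2), Luis Lindqvist is treated as also owning Sven Lindqvist's interest in Harbor Ventures LLC, giving 43% + 57% = 100%.
Chain via Brightpath Partners LP (R3): 32% × 24% = 7.68% of Redpoint Manufacturing Inc.
Chain via Clearview Group plc (R3): 100% × 17% = 17% of Redpoint Manufacturing Inc.
Chain via Harbor Ventures LLC (R3): 100% × 49% = 49% of Redpoint Manufacturing Inc.
Aggregating (R1): 7.68% + 17% + 49% = 73.68%.
73.68% exceeds the 10% threshold, so Luis is a related party to Redpoint Manufacturing Inc.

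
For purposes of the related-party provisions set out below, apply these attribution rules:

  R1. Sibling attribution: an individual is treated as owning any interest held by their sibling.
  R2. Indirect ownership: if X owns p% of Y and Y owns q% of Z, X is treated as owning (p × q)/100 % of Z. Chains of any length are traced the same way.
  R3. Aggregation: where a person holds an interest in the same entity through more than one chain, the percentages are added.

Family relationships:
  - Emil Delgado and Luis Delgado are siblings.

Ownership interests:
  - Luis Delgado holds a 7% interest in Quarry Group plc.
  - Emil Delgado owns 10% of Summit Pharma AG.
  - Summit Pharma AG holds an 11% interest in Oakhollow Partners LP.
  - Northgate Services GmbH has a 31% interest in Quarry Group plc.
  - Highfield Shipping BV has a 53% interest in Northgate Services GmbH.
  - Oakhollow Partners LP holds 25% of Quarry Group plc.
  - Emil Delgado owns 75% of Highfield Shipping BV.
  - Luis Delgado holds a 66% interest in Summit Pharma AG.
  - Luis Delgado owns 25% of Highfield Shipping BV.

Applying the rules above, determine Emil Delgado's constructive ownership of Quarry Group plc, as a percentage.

By sibling attribution (R1), Emil Delgado is treated as also owning Luis Delgado's interest in Highfield Shipping BV, giving 75% + 25% = 100%.
By sibling attribution (R1), Emil Delgado is treated as also owning Luis Delgado's interest in Summit Pharma AG, giving 10% + 66% = 76%.
By sibling attribution (R1), Emil Delgado is treated as owning Luis Delgado's 7% interest in Quarry Group plc.
Chain via Highfield Shipping BV → Northgate Services GmbH (R2): 100% × 53% × 31% = 16.43% of Quarry Group plc.
Chain via Summit Pharma AG → Oakhollow Partners LP (R2): 76% × 11% × 25% = 2.09% of Quarry Group plc.
Direct interest in Quarry Group plc: 7%.
Aggregating (R3): 16.43% + 2.09% + 7% = 25.52%.

25.52%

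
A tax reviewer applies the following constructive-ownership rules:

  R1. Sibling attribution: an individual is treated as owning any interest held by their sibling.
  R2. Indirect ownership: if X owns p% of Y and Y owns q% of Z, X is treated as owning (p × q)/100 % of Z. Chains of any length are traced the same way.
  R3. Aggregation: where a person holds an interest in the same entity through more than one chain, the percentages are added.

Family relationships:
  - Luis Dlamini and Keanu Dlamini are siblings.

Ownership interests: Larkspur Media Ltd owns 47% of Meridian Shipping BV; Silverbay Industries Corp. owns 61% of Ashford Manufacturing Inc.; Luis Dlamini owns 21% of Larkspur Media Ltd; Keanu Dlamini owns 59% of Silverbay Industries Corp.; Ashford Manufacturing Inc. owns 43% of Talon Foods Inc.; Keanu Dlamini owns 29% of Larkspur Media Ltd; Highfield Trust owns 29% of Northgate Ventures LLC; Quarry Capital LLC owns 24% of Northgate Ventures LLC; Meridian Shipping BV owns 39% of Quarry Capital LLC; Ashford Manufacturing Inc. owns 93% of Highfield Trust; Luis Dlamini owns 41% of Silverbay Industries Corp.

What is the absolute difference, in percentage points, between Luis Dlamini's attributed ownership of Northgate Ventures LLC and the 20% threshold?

By sibling attribution (R1), Luis Dlamini is treated as also owning Keanu Dlamini's interest in Silverbay Industries Corp, giving 41% + 59% = 100%.
By sibling attribution (R1), Luis Dlamini is treated as also owning Keanu Dlamini's interest in Larkspur Media Ltd, giving 21% + 29% = 50%.
Chain via Silverbay Industries Corp. → Ashford Manufacturing Inc. → Highfield Trust (R2): 100% × 61% × 93% × 29% = 16.4517% of Northgate Ventures LLC.
Chain via Larkspur Media Ltd → Meridian Shipping BV → Quarry Capital LLC (R2): 50% × 47% × 39% × 24% = 2.1996% of Northgate Ventures LLC.
Aggregating (R3): 16.4517% + 2.1996% = 18.6513%.
18.6513% falls short of the 20% threshold by 1.3487 percentage points.

1.3487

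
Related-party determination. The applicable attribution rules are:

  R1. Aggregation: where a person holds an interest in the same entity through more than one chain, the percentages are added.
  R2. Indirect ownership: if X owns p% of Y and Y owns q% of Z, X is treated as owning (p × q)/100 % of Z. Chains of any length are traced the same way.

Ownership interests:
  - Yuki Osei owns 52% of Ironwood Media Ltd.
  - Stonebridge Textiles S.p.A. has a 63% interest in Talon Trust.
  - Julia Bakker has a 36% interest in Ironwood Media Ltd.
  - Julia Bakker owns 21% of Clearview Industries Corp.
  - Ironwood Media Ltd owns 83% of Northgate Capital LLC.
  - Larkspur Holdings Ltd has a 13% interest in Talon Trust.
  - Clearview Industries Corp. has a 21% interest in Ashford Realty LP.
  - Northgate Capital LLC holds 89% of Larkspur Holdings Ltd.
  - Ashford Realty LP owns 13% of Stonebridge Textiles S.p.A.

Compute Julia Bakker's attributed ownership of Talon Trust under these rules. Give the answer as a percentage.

3.818295%

Chain via Clearview Industries Corp. → Ashford Realty LP → Stonebridge Textiles S.p.A. (R2): 21% × 21% × 13% × 63% = 0.361179% of Talon Trust.
Chain via Ironwood Media Ltd → Northgate Capital LLC → Larkspur Holdings Ltd (R2): 36% × 83% × 89% × 13% = 3.457116% of Talon Trust.
Aggregating (R1): 0.361179% + 3.457116% = 3.818295%.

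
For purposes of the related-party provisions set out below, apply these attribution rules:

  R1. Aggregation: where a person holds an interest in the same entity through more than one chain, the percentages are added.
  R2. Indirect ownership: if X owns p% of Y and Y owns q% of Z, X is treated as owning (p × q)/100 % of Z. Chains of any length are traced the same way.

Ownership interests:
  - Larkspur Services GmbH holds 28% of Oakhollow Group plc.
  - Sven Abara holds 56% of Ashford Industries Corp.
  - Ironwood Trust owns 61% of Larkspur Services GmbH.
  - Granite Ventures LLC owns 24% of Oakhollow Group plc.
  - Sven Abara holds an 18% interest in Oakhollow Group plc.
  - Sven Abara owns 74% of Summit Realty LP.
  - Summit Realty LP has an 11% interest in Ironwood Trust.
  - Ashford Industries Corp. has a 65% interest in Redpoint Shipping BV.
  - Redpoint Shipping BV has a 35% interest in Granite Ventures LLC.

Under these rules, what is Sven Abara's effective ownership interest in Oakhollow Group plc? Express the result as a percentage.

Chain via Ashford Industries Corp. → Redpoint Shipping BV → Granite Ventures LLC (R2): 56% × 65% × 35% × 24% = 3.0576% of Oakhollow Group plc.
Chain via Summit Realty LP → Ironwood Trust → Larkspur Services GmbH (R2): 74% × 11% × 61% × 28% = 1.390312% of Oakhollow Group plc.
Direct interest in Oakhollow Group plc: 18%.
Aggregating (R1): 3.0576% + 1.390312% + 18% = 22.447912%.

22.447912%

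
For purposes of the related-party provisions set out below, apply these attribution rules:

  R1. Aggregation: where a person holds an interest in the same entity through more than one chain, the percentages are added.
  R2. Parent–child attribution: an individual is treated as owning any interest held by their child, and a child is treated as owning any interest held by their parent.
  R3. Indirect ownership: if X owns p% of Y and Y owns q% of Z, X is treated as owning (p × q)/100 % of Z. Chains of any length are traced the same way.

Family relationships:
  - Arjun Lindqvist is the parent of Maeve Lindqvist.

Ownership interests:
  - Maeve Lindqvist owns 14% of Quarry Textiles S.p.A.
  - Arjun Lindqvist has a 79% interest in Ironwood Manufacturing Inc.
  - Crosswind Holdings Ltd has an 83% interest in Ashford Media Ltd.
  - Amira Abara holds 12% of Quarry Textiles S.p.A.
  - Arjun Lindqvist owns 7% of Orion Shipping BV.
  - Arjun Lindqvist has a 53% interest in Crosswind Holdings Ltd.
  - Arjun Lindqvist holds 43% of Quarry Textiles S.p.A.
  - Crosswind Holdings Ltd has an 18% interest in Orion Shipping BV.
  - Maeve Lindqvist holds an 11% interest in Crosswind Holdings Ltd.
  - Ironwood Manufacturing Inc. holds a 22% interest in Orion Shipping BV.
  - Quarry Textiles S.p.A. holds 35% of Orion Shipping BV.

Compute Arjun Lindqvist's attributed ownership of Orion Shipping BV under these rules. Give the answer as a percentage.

55.85%

By parent–child attribution (R2), Arjun Lindqvist is treated as also owning Maeve Lindqvist's interest in Quarry Textiles S.p.A, giving 43% + 14% = 57%.
By parent–child attribution (R2), Arjun Lindqvist is treated as also owning Maeve Lindqvist's interest in Crosswind Holdings Ltd, giving 53% + 11% = 64%.
Chain via Ironwood Manufacturing Inc. (R3): 79% × 22% = 17.38% of Orion Shipping BV.
Chain via Quarry Textiles S.p.A. (R3): 57% × 35% = 19.95% of Orion Shipping BV.
Chain via Crosswind Holdings Ltd (R3): 64% × 18% = 11.52% of Orion Shipping BV.
Direct interest in Orion Shipping BV: 7%.
Aggregating (R1): 17.38% + 19.95% + 11.52% + 7% = 55.85%.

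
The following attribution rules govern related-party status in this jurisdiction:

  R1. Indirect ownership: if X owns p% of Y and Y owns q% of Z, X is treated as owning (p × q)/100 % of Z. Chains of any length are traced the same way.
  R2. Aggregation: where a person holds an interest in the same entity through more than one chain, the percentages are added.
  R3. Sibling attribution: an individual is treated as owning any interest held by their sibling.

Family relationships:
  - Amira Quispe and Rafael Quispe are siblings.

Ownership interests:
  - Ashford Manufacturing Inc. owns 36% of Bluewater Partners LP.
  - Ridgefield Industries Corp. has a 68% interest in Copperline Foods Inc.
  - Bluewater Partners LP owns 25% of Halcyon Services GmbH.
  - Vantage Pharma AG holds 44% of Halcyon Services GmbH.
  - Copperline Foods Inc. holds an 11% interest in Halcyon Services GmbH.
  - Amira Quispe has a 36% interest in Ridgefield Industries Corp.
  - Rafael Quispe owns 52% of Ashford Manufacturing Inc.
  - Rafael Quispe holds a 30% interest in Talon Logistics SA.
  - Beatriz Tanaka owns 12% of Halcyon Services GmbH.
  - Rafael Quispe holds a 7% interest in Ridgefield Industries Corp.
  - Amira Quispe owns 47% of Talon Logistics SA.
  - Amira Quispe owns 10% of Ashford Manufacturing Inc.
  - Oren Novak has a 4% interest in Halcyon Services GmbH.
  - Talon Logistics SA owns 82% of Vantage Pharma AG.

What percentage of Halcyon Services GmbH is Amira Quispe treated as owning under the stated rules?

36.578%

By sibling attribution (R3), Amira Quispe is treated as also owning Rafael Quispe's interest in Talon Logistics SA, giving 47% + 30% = 77%.
By sibling attribution (R3), Amira Quispe is treated as also owning Rafael Quispe's interest in Ashford Manufacturing Inc, giving 10% + 52% = 62%.
By sibling attribution (R3), Amira Quispe is treated as also owning Rafael Quispe's interest in Ridgefield Industries Corp, giving 36% + 7% = 43%.
Chain via Talon Logistics SA → Vantage Pharma AG (R1): 77% × 82% × 44% = 27.7816% of Halcyon Services GmbH.
Chain via Ashford Manufacturing Inc. → Bluewater Partners LP (R1): 62% × 36% × 25% = 5.58% of Halcyon Services GmbH.
Chain via Ridgefield Industries Corp. → Copperline Foods Inc. (R1): 43% × 68% × 11% = 3.2164% of Halcyon Services GmbH.
Aggregating (R2): 27.7816% + 5.58% + 3.2164% = 36.578%.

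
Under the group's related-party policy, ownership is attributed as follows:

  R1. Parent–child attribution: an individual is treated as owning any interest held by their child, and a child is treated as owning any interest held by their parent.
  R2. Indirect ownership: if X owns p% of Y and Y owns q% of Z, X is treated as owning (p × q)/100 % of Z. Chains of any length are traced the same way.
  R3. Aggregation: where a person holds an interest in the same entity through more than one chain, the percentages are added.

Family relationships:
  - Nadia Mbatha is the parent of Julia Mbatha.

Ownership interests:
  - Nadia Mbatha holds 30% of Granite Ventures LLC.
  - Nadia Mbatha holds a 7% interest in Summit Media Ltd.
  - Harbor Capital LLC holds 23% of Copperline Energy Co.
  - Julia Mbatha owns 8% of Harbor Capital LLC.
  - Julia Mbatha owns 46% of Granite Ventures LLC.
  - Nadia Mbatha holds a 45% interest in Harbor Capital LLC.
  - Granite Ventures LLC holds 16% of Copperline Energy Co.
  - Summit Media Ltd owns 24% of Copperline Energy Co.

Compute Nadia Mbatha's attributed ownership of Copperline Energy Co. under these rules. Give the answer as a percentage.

By parent–child attribution (R1), Nadia Mbatha is treated as also owning Julia Mbatha's interest in Granite Ventures LLC, giving 30% + 46% = 76%.
By parent–child attribution (R1), Nadia Mbatha is treated as also owning Julia Mbatha's interest in Harbor Capital LLC, giving 45% + 8% = 53%.
Chain via Granite Ventures LLC (R2): 76% × 16% = 12.16% of Copperline Energy Co.
Chain via Harbor Capital LLC (R2): 53% × 23% = 12.19% of Copperline Energy Co.
Chain via Summit Media Ltd (R2): 7% × 24% = 1.68% of Copperline Energy Co.
Aggregating (R3): 12.16% + 12.19% + 1.68% = 26.03%.

26.03%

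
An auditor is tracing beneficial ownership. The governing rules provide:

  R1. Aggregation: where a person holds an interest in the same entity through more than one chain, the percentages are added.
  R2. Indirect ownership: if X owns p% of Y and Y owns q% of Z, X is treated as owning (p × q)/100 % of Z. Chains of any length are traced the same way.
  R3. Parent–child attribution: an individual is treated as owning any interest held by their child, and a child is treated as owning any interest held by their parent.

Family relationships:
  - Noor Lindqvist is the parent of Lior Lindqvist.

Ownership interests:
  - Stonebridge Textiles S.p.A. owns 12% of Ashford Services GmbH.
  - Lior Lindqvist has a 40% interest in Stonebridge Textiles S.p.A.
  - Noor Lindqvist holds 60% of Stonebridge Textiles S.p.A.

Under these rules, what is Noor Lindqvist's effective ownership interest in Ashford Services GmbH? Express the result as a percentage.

12%

By parent–child attribution (R3), Noor Lindqvist is treated as also owning Lior Lindqvist's interest in Stonebridge Textiles S.p.A, giving 60% + 40% = 100%.
Chain via Stonebridge Textiles S.p.A. (R2): 100% × 12% = 12% of Ashford Services GmbH.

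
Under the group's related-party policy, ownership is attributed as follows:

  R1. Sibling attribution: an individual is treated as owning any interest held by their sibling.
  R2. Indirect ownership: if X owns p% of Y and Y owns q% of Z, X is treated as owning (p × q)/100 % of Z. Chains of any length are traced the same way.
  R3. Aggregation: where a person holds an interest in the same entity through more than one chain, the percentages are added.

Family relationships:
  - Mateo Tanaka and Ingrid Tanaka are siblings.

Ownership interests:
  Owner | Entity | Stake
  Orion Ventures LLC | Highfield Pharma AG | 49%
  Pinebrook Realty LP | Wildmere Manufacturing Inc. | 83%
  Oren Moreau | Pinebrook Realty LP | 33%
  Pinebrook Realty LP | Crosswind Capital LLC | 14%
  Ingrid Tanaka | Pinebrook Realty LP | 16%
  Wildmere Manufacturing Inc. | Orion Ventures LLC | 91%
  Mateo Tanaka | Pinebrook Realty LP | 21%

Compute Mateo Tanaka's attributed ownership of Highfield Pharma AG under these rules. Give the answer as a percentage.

By sibling attribution (R1), Mateo Tanaka is treated as also owning Ingrid Tanaka's interest in Pinebrook Realty LP, giving 21% + 16% = 37%.
Chain via Pinebrook Realty LP → Wildmere Manufacturing Inc. → Orion Ventures LLC (R2): 37% × 83% × 91% × 49% = 13.693589% of Highfield Pharma AG.

13.693589%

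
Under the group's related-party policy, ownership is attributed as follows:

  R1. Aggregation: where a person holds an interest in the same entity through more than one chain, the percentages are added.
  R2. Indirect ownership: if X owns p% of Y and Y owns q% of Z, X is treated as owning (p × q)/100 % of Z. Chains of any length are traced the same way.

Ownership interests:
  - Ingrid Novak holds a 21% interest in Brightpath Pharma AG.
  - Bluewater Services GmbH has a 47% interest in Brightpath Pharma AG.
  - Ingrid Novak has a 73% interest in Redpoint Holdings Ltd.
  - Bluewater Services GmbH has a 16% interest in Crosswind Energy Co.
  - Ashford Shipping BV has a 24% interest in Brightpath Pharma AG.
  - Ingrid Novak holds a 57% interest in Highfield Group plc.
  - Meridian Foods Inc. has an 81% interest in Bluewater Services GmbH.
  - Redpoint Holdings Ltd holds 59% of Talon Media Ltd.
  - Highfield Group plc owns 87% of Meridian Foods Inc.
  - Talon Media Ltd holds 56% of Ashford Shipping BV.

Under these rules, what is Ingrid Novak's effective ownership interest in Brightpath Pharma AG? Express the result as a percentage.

45.667521%

Chain via Highfield Group plc → Meridian Foods Inc. → Bluewater Services GmbH (R2): 57% × 87% × 81% × 47% = 18.878913% of Brightpath Pharma AG.
Chain via Redpoint Holdings Ltd → Talon Media Ltd → Ashford Shipping BV (R2): 73% × 59% × 56% × 24% = 5.788608% of Brightpath Pharma AG.
Direct interest in Brightpath Pharma AG: 21%.
Aggregating (R1): 18.878913% + 5.788608% + 21% = 45.667521%.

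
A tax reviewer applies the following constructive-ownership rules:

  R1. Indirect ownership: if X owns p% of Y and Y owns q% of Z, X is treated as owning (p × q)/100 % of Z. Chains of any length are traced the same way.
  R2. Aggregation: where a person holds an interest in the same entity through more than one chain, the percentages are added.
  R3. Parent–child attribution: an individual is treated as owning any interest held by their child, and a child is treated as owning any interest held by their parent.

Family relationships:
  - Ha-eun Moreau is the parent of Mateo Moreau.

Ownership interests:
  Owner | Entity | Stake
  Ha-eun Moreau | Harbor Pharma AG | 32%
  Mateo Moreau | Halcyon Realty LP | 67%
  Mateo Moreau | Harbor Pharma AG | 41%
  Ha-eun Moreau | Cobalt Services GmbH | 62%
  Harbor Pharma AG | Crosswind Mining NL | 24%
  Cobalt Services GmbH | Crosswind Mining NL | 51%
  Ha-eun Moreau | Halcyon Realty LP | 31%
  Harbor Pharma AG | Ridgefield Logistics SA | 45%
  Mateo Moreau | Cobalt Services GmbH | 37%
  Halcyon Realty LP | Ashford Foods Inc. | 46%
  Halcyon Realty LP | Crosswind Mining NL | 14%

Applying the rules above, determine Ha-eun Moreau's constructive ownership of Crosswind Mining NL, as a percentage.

By parent–child attribution (R3), Ha-eun Moreau is treated as also owning Mateo Moreau's interest in Halcyon Realty LP, giving 31% + 67% = 98%.
By parent–child attribution (R3), Ha-eun Moreau is treated as also owning Mateo Moreau's interest in Cobalt Services GmbH, giving 62% + 37% = 99%.
By parent–child attribution (R3), Ha-eun Moreau is treated as also owning Mateo Moreau's interest in Harbor Pharma AG, giving 32% + 41% = 73%.
Chain via Halcyon Realty LP (R1): 98% × 14% = 13.72% of Crosswind Mining NL.
Chain via Cobalt Services GmbH (R1): 99% × 51% = 50.49% of Crosswind Mining NL.
Chain via Harbor Pharma AG (R1): 73% × 24% = 17.52% of Crosswind Mining NL.
Aggregating (R2): 13.72% + 50.49% + 17.52% = 81.73%.

81.73%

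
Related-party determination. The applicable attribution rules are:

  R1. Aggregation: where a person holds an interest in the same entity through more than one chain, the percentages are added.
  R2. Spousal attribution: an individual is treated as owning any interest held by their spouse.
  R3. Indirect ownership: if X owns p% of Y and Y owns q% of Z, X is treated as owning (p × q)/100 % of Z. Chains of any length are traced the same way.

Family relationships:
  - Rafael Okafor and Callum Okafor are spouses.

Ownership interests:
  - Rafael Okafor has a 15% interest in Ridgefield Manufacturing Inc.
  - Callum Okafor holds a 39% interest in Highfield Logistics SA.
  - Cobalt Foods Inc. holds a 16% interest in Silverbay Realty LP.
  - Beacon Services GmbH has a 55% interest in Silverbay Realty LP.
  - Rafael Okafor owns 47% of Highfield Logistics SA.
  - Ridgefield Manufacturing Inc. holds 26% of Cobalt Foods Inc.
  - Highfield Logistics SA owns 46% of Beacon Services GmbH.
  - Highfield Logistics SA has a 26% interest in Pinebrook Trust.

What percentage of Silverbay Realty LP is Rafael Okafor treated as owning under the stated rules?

By spousal attribution (R2), Rafael Okafor is treated as also owning Callum Okafor's interest in Highfield Logistics SA, giving 47% + 39% = 86%.
Chain via Ridgefield Manufacturing Inc. → Cobalt Foods Inc. (R3): 15% × 26% × 16% = 0.624% of Silverbay Realty LP.
Chain via Highfield Logistics SA → Beacon Services GmbH (R3): 86% × 46% × 55% = 21.758% of Silverbay Realty LP.
Aggregating (R1): 0.624% + 21.758% = 22.382%.

22.382%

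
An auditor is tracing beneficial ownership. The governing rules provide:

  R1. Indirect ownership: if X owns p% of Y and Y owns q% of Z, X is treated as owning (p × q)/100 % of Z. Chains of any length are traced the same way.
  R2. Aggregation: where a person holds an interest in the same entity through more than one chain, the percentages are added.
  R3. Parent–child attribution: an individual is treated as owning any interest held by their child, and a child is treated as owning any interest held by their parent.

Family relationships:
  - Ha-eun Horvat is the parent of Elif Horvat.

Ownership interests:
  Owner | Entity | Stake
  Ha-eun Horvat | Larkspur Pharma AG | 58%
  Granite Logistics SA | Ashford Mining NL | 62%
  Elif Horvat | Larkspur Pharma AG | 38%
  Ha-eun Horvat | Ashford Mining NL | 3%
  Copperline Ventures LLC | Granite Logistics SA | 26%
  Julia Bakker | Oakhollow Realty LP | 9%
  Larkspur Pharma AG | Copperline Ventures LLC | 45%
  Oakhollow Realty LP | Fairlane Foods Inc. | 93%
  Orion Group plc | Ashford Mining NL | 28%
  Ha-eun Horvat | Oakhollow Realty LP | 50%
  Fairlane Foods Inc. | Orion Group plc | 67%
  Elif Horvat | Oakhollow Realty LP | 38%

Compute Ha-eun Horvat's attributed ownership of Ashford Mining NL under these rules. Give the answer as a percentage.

25.317024%

By parent–child attribution (R3), Ha-eun Horvat is treated as also owning Elif Horvat's interest in Oakhollow Realty LP, giving 50% + 38% = 88%.
By parent–child attribution (R3), Ha-eun Horvat is treated as also owning Elif Horvat's interest in Larkspur Pharma AG, giving 58% + 38% = 96%.
Chain via Oakhollow Realty LP → Fairlane Foods Inc. → Orion Group plc (R1): 88% × 93% × 67% × 28% = 15.353184% of Ashford Mining NL.
Chain via Larkspur Pharma AG → Copperline Ventures LLC → Granite Logistics SA (R1): 96% × 45% × 26% × 62% = 6.96384% of Ashford Mining NL.
Direct interest in Ashford Mining NL: 3%.
Aggregating (R2): 15.353184% + 6.96384% + 3% = 25.317024%.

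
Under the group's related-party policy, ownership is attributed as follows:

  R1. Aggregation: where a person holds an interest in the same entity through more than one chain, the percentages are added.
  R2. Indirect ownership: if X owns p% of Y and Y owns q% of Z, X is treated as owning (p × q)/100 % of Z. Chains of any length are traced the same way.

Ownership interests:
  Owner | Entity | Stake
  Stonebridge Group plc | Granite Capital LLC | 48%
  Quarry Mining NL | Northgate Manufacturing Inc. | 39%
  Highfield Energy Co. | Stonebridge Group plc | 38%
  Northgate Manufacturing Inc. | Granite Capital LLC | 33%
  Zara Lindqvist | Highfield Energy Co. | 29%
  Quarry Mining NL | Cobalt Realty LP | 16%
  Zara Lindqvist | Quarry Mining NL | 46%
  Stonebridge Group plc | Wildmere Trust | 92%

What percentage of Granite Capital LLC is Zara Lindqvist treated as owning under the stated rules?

11.2098%

Chain via Quarry Mining NL → Northgate Manufacturing Inc. (R2): 46% × 39% × 33% = 5.9202% of Granite Capital LLC.
Chain via Highfield Energy Co. → Stonebridge Group plc (R2): 29% × 38% × 48% = 5.2896% of Granite Capital LLC.
Aggregating (R1): 5.9202% + 5.2896% = 11.2098%.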